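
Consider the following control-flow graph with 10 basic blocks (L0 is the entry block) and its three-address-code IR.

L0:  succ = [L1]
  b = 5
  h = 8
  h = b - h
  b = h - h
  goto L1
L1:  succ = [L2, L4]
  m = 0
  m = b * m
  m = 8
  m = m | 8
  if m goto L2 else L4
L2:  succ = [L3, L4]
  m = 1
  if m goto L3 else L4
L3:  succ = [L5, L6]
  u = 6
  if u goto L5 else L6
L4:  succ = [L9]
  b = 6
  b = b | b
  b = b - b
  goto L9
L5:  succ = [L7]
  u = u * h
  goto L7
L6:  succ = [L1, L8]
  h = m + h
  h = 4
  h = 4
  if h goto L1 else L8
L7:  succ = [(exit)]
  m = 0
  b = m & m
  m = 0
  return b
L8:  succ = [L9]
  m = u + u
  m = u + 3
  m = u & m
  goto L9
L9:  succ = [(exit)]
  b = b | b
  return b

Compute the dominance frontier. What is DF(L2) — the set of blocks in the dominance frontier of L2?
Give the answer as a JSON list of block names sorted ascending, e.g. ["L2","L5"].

Answer: ["L1", "L4", "L9"]

Working:
idom tree: L1←L0 L2←L1 L3←L2 L4←L1 L5←L3 L6←L3 L7←L5 L8←L6 L9←L1
Dom at joins:
  L1: preds {L0,L6}: {L0} ∩ {L0,L1,L2,L3,L6} = {L0}; idom=L0
  L4: preds {L1,L2}: {L0,L1} ∩ {L0,L1,L2} = {L0,L1}; idom=L1
  L9: preds {L4,L8}: {L0,L1,L4} ∩ {L0,L1,L2,L3,L6,L8} = {L0,L1}; idom=L1

Frontier:
  join L1 pred L0: · stop@L0
  join L1 pred L6: L6→L3→L2→L1 stop@L0
  join L4 pred L1: · stop@L1
  join L4 pred L2: L2 stop@L1
  join L9 pred L4: L4 stop@L1
  join L9 pred L8: L8→L6→L3→L2 stop@L1
  DF(L0)=∅
  DF(L1)={L1}
  DF(L2)={L1,L4,L9}
  DF(L3)={L1,L9}
  DF(L4)={L9}
  DF(L5)=∅
  DF(L6)={L1,L9}
  DF(L7)=∅
  DF(L8)={L9}
  DF(L9)=∅

DF(L2) = ["L1", "L4", "L9"]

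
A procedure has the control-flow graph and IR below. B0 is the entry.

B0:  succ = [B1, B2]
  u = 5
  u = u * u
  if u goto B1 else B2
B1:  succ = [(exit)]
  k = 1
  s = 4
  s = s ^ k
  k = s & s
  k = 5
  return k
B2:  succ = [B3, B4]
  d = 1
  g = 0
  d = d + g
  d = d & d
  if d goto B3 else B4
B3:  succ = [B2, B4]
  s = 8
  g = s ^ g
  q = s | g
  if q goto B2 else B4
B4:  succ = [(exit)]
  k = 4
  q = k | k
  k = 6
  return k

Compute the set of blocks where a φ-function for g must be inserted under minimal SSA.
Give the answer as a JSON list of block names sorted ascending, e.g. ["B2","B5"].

idom tree: B1←B0 B2←B0 B3←B2 B4←B2
Dom at joins:
  B2: preds {B0,B3}: {B0} ∩ {B0,B2,B3} = {B0}; idom=B0
  B4: preds {B2,B3}: {B0,B2} ∩ {B0,B2,B3} = {B0,B2}; idom=B2

DF derivation:
  B2←B0: walk · to B0
  B2←B3: walk B3→B2 to B0
  B4←B2: walk · to B2
  B4←B3: walk B3 to B2
  DF(B0)=∅
  DF(B1)=∅
  DF(B2)={B2}
  DF(B3)={B2,B4}
  DF(B4)=∅

φ for g: defs {B2,B3}
  DF⁺ = {B2,B4}

Answer: ["B2", "B4"]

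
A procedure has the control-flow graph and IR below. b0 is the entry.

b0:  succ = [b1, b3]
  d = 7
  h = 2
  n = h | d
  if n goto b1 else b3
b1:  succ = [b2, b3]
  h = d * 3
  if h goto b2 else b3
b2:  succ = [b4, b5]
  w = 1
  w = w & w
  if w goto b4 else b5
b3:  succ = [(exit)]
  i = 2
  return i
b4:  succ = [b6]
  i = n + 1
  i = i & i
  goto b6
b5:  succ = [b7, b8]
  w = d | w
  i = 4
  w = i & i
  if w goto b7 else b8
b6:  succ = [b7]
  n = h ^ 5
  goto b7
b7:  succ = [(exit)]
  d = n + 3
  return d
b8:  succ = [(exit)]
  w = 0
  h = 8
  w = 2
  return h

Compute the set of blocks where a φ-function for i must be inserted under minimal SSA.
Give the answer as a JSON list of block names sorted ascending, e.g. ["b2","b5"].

idom tree: b1←b0 b2←b1 b3←b0 b4←b2 b5←b2 b6←b4 b7←b2 b8←b5
Dom at joins:
  b3: preds {b0,b1}: {b0} ∩ {b0,b1} = {b0}; idom=b0
  b7: preds {b5,b6}: {b0,b1,b2,b5} ∩ {b0,b1,b2,b4,b6} = {b0,b1,b2}; idom=b2

DF derivation:
  b3←b0: walk · to b0
  b3←b1: walk b1 to b0
  b7←b5: walk b5 to b2
  b7←b6: walk b6→b4 to b2
  DF(b0)=∅
  DF(b1)={b3}
  DF(b2)=∅
  DF(b3)=∅
  DF(b4)={b7}
  DF(b5)={b7}
  DF(b6)={b7}
  DF(b7)=∅
  DF(b8)=∅

φ for i: defs {b3,b4,b5}
  DF⁺ = {b7}

Answer: ["b7"]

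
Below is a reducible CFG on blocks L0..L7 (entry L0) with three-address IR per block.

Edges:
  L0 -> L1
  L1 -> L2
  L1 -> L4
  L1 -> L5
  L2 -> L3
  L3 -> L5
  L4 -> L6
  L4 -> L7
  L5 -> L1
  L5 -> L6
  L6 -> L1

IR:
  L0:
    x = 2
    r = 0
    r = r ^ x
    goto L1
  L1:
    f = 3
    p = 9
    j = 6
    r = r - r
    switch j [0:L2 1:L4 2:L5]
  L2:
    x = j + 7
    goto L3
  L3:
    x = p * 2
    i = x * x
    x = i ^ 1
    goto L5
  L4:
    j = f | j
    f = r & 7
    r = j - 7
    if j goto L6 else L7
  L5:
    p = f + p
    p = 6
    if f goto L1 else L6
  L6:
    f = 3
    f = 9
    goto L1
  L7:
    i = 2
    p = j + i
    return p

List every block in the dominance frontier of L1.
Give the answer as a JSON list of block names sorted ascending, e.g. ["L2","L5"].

idom tree: L1←L0 L2←L1 L3←L2 L4←L1 L5←L1 L6←L1 L7←L4
Dom∩ at merges:
  L1: preds {L0,L5,L6}: {L0} ∩ {L0,L1,L5} ∩ {L0,L1,L6} = {L0}; idom=L0
  L5: preds {L1,L3}: {L0,L1} ∩ {L0,L1,L2,L3} = {L0,L1}; idom=L1
  L6: preds {L4,L5}: {L0,L1,L4} ∩ {L0,L1,L5} = {L0,L1}; idom=L1

DF derivation:
  join L1 pred L0: · stop@L0
  join L1 pred L5: L5→L1 stop@L0
  join L1 pred L6: L6→L1 stop@L0
  join L5 pred L1: · stop@L1
  join L5 pred L3: L3→L2 stop@L1
  join L6 pred L4: L4 stop@L1
  join L6 pred L5: L5 stop@L1
  DF(L0)=∅
  DF(L1)={L1}
  DF(L2)={L5}
  DF(L3)={L5}
  DF(L4)={L6}
  DF(L5)={L1,L6}
  DF(L6)={L1}
  DF(L7)=∅

DF(L1) = ["L1"]

Answer: ["L1"]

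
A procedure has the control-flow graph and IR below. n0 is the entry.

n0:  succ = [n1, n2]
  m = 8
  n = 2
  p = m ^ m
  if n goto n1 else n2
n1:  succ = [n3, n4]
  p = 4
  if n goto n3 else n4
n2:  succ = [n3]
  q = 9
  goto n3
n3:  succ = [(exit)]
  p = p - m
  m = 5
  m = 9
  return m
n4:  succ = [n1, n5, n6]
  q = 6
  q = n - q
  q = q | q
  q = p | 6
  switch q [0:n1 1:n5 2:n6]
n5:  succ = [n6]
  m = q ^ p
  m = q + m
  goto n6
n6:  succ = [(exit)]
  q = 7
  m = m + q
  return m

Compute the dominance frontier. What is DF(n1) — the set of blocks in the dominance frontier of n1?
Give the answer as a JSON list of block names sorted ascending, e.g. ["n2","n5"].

idom tree: n1←n0 n2←n0 n3←n0 n4←n1 n5←n4 n6←n4
Dom at joins:
  n1: preds {n0,n4}: {n0} ∩ {n0,n1,n4} = {n0}; idom=n0
  n3: preds {n1,n2}: {n0,n1} ∩ {n0,n2} = {n0}; idom=n0
  n6: preds {n4,n5}: {n0,n1,n4} ∩ {n0,n1,n4,n5} = {n0,n1,n4}; idom=n4

DF walk-up:
  n1←n0: walk · to n0
  n1←n4: walk n4→n1 to n0
  n3←n1: walk n1 to n0
  n3←n2: walk n2 to n0
  n6←n4: walk · to n4
  n6←n5: walk n5 to n4
  n0: DF=∅
  n1: DF={n1,n3}
  n2: DF={n3}
  n3: DF=∅
  n4: DF={n1}
  n5: DF={n6}
  n6: DF=∅

DF(n1) = ["n1", "n3"]

Answer: ["n1", "n3"]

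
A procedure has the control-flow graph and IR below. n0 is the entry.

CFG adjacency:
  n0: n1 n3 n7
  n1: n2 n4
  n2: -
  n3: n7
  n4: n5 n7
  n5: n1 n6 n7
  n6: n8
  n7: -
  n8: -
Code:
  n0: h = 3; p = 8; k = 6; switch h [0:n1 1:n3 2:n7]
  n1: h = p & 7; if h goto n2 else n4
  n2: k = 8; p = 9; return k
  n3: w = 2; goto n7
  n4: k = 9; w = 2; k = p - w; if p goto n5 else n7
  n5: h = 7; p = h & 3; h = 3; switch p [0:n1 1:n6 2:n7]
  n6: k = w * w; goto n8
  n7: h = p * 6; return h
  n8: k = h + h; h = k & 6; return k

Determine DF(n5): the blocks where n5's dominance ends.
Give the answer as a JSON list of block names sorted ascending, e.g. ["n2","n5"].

Answer: ["n1", "n7"]

Analysis:
idom tree: n1←n0 n2←n1 n3←n0 n4←n1 n5←n4 n6←n5 n7←n0 n8←n6
Dom at joins:
  n1: preds {n0,n5}: {n0} ∩ {n0,n1,n4,n5} = {n0}; idom=n0
  n7: preds {n0,n3,n4,n5}: {n0} ∩ {n0,n3} ∩ {n0,n1,n4} ∩ {n0,n1,n4,n5} = {n0}; idom=n0

Frontier:
  n1←n0: walk · to n0
  n1←n5: walk n5→n4→n1 to n0
  n7←n0: walk · to n0
  n7←n3: walk n3 to n0
  n7←n4: walk n4→n1 to n0
  n7←n5: walk n5→n4→n1 to n0
  DF(n0)=∅
  DF(n1)={n1,n7}
  DF(n2)=∅
  DF(n3)={n7}
  DF(n4)={n1,n7}
  DF(n5)={n1,n7}
  DF(n6)=∅
  DF(n7)=∅
  DF(n8)=∅

DF(n5) = ["n1", "n7"]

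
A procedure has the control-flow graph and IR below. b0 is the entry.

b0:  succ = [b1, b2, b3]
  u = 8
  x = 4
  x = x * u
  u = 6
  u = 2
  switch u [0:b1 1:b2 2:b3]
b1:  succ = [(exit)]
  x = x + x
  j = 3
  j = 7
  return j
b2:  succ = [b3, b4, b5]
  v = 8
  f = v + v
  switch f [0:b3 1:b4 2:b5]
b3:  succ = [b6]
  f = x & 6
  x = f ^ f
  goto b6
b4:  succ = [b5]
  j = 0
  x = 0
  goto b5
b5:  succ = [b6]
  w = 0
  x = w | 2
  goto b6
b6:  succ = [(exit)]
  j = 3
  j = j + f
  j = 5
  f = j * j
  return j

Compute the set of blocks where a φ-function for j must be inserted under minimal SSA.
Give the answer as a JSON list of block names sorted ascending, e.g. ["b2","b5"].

idom tree: b1←b0 b2←b0 b3←b0 b4←b2 b5←b2 b6←b0
Join-block Dom:
  b3: preds {b0,b2}: {b0} ∩ {b0,b2} = {b0}; idom=b0
  b5: preds {b2,b4}: {b0,b2} ∩ {b0,b2,b4} = {b0,b2}; idom=b2
  b6: preds {b3,b5}: {b0,b3} ∩ {b0,b2,b5} = {b0}; idom=b0

DF walk-up:
  join b3 pred b0: · stop@b0
  join b3 pred b2: b2 stop@b0
  join b5 pred b2: · stop@b2
  join b5 pred b4: b4 stop@b2
  join b6 pred b3: b3 stop@b0
  join b6 pred b5: b5→b2 stop@b0
  b0: DF=∅
  b1: DF=∅
  b2: DF={b3,b6}
  b3: DF={b6}
  b4: DF={b5}
  b5: DF={b6}
  b6: DF=∅

φ for j: defs {b1,b4,b6}
  DF⁺ = {b5,b6}

Answer: ["b5", "b6"]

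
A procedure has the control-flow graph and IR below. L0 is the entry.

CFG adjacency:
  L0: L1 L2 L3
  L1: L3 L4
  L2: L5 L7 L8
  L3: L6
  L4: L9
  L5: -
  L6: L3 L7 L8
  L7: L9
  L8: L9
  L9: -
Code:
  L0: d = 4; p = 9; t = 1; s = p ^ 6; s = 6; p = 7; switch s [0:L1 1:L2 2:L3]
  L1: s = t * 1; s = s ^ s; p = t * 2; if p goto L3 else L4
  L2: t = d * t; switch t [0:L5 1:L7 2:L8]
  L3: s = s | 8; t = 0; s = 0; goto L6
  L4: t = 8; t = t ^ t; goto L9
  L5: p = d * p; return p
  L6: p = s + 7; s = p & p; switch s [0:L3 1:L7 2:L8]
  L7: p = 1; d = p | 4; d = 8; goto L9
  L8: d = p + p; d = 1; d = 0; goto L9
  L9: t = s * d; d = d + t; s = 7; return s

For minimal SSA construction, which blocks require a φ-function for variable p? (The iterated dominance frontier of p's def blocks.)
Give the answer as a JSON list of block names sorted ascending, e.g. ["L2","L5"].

Answer: ["L3", "L7", "L8", "L9"]

Analysis:
idom tree: L1←L0 L2←L0 L3←L0 L4←L1 L5←L2 L6←L3 L7←L0 L8←L0 L9←L0
Dom∩ at merges:
  L3: preds {L0,L1,L6}: {L0} ∩ {L0,L1} ∩ {L0,L3,L6} = {L0}; idom=L0
  L7: preds {L2,L6}: {L0,L2} ∩ {L0,L3,L6} = {L0}; idom=L0
  L8: preds {L2,L6}: {L0,L2} ∩ {L0,L3,L6} = {L0}; idom=L0
  L9: preds {L4,L7,L8}: {L0,L1,L4} ∩ {L0,L7} ∩ {L0,L8} = {L0}; idom=L0

DF derivation:
  L3←L0: walk · to L0
  L3←L1: walk L1 to L0
  L3←L6: walk L6→L3 to L0
  L7←L2: walk L2 to L0
  L7←L6: walk L6→L3 to L0
  L8←L2: walk L2 to L0
  L8←L6: walk L6→L3 to L0
  L9←L4: walk L4→L1 to L0
  L9←L7: walk L7 to L0
  L9←L8: walk L8 to L0
  L0: DF=∅
  L1: DF={L3,L9}
  L2: DF={L7,L8}
  L3: DF={L3,L7,L8}
  L4: DF={L9}
  L5: DF=∅
  L6: DF={L3,L7,L8}
  L7: DF={L9}
  L8: DF={L9}
  L9: DF=∅

φ for p: defs {L0,L1,L5,L6,L7}
  DF⁺ = {L3,L7,L8,L9}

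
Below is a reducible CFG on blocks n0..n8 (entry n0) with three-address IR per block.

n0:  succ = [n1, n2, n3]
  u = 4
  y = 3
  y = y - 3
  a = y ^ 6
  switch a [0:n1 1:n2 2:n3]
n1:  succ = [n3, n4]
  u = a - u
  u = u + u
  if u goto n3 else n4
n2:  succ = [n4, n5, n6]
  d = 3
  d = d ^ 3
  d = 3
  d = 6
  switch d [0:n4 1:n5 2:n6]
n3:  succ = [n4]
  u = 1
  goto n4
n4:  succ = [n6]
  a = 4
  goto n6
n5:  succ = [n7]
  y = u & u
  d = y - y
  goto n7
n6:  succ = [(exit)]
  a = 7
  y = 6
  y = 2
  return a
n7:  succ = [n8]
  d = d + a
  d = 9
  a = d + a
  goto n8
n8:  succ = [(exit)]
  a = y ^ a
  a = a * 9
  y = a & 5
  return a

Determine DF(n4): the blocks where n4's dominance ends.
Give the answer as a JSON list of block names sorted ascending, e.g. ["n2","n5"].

Answer: ["n6"]

Derivation:
idom tree: n1←n0 n2←n0 n3←n0 n4←n0 n5←n2 n6←n0 n7←n5 n8←n7
Join-block Dom:
  n3: preds {n0,n1}: {n0} ∩ {n0,n1} = {n0}; idom=n0
  n4: preds {n1,n2,n3}: {n0,n1} ∩ {n0,n2} ∩ {n0,n3} = {n0}; idom=n0
  n6: preds {n2,n4}: {n0,n2} ∩ {n0,n4} = {n0}; idom=n0

DF walk-up:
  n3←n0: walk · to n0
  n3←n1: walk n1 to n0
  n4←n1: walk n1 to n0
  n4←n2: walk n2 to n0
  n4←n3: walk n3 to n0
  n6←n2: walk n2 to n0
  n6←n4: walk n4 to n0
  n0 → ∅
  n1 → {n3,n4}
  n2 → {n4,n6}
  n3 → {n4}
  n4 → {n6}
  n5 → ∅
  n6 → ∅
  n7 → ∅
  n8 → ∅

DF(n4) = ["n6"]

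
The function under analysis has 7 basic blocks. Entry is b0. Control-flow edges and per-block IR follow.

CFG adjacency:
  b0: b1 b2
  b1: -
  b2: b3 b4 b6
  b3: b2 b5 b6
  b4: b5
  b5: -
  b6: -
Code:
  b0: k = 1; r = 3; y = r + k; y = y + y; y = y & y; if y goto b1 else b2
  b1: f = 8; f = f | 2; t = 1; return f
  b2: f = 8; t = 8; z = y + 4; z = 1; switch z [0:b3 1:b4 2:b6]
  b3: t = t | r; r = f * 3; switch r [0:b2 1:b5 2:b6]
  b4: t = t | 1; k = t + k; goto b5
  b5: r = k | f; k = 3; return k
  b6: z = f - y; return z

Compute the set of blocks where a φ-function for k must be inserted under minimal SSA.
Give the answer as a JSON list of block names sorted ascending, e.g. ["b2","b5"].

Answer: ["b5"]

Derivation:
idom tree: b1←b0 b2←b0 b3←b2 b4←b2 b5←b2 b6←b2
Dom at joins:
  b2: preds {b0,b3}: {b0} ∩ {b0,b2,b3} = {b0}; idom=b0
  b5: preds {b3,b4}: {b0,b2,b3} ∩ {b0,b2,b4} = {b0,b2}; idom=b2
  b6: preds {b2,b3}: {b0,b2} ∩ {b0,b2,b3} = {b0,b2}; idom=b2

Frontier:
  join b2 pred b0: · stop@b0
  join b2 pred b3: b3→b2 stop@b0
  join b5 pred b3: b3 stop@b2
  join b5 pred b4: b4 stop@b2
  join b6 pred b2: · stop@b2
  join b6 pred b3: b3 stop@b2
  b0: DF=∅
  b1: DF=∅
  b2: DF={b2}
  b3: DF={b2,b5,b6}
  b4: DF={b5}
  b5: DF=∅
  b6: DF=∅

φ for k: defs {b0,b4,b5}
  DF⁺ = {b5}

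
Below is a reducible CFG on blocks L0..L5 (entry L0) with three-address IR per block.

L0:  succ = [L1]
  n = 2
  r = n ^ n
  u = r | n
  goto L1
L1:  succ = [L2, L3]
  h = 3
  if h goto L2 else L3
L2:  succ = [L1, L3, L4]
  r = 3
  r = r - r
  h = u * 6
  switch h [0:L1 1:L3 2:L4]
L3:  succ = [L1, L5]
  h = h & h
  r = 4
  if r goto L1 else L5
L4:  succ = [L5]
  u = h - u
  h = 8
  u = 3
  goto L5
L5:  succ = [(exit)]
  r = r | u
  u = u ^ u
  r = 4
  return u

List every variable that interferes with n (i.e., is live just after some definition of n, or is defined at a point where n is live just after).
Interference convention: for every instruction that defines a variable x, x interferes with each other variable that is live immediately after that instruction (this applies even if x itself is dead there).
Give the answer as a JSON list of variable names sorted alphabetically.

Per-block:
  L0 def {n,r,u} use ∅
  L1 def {h} use ∅
  L2 def {h,r} use {u}
  L3 def {h,r} use {h}
  L4 def {h,u} use {h,u}
  L5 def {r,u} use {r,u}

Live sets:
  L0: in=∅ out={u}
  L1: in={u} out={h,u}
  L2: in={u} out={h,r,u}
  L3: in={h,u} out={r,u}
  L4: in={h,r,u} out={r,u}
  L5: in={r,u} out=∅

Conflict graph:
  h↔{r,u}
  n↔{r}
  r↔{h,n,u}
  u↔{h,r}

N(n) = ["r"]

Answer: ["r"]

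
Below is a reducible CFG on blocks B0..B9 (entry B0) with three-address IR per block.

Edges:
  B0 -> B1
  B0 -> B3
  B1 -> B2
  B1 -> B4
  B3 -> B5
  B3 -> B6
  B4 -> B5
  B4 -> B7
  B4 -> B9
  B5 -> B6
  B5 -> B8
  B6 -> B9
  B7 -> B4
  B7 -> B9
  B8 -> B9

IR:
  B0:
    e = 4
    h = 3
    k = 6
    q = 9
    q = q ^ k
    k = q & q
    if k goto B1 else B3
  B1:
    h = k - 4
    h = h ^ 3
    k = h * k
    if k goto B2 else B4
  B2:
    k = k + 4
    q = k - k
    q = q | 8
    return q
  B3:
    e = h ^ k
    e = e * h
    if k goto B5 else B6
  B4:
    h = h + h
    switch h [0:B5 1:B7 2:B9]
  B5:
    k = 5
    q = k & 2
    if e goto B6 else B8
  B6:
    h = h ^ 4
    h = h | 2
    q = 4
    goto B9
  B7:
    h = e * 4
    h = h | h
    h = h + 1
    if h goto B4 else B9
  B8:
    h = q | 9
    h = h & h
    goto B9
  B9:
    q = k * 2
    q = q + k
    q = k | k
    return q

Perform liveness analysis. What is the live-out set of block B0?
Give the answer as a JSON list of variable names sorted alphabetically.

Block summaries:
  B0: {e,h,k,q} / ∅
  B1: {h,k} / {k}
  B2: {k,q} / {k}
  B3: {e} / {h,k}
  B4: {h} / {h}
  B5: {k,q} / {e}
  B6: {h,q} / {h}
  B7: {h} / {e}
  B8: {h} / {q}
  B9: {q} / {k}

Live sets:
  B0: in=∅ out={e,h,k}
  B1: in={e,k} out={e,h,k}
  B2: in={k} out=∅
  B3: in={h,k} out={e,h,k}
  B4: in={e,h,k} out={e,h,k}
  B5: in={e,h} out={h,k,q}
  B6: in={h,k} out={k}
  B7: in={e,k} out={e,h,k}
  B8: in={k,q} out={k}
  B9: in={k} out=∅

live-out(B0) = ["e", "h", "k"]

Answer: ["e", "h", "k"]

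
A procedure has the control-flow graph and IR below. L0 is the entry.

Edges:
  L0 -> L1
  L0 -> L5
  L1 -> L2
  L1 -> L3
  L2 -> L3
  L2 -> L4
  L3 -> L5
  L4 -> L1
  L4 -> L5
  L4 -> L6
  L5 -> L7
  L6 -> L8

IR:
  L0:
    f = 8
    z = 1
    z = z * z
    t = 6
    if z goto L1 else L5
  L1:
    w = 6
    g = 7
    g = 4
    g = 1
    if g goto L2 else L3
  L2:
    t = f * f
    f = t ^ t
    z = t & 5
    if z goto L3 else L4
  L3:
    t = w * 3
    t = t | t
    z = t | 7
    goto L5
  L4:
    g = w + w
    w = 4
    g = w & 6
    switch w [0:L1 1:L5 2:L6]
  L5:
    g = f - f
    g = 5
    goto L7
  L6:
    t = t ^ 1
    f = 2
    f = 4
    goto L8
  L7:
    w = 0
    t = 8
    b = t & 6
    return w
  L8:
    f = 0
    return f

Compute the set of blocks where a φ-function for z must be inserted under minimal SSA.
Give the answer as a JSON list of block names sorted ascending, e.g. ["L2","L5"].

Answer: ["L1", "L3", "L5"]

Working:
idom tree: L1←L0 L2←L1 L3←L1 L4←L2 L5←L0 L6←L4 L7←L5 L8←L6
Dom at joins:
  L1: preds {L0,L4}: {L0} ∩ {L0,L1,L2,L4} = {L0}; idom=L0
  L3: preds {L1,L2}: {L0,L1} ∩ {L0,L1,L2} = {L0,L1}; idom=L1
  L5: preds {L0,L3,L4}: {L0} ∩ {L0,L1,L3} ∩ {L0,L1,L2,L4} = {L0}; idom=L0

DF walk-up:
  join L1 pred L0: · stop@L0
  join L1 pred L4: L4→L2→L1 stop@L0
  join L3 pred L1: · stop@L1
  join L3 pred L2: L2 stop@L1
  join L5 pred L0: · stop@L0
  join L5 pred L3: L3→L1 stop@L0
  join L5 pred L4: L4→L2→L1 stop@L0
  L0 → ∅
  L1 → {L1,L5}
  L2 → {L1,L3,L5}
  L3 → {L5}
  L4 → {L1,L5}
  L5 → ∅
  L6 → ∅
  L7 → ∅
  L8 → ∅

φ for z: defs {L0,L2,L3}
  DF⁺ = {L1,L3,L5}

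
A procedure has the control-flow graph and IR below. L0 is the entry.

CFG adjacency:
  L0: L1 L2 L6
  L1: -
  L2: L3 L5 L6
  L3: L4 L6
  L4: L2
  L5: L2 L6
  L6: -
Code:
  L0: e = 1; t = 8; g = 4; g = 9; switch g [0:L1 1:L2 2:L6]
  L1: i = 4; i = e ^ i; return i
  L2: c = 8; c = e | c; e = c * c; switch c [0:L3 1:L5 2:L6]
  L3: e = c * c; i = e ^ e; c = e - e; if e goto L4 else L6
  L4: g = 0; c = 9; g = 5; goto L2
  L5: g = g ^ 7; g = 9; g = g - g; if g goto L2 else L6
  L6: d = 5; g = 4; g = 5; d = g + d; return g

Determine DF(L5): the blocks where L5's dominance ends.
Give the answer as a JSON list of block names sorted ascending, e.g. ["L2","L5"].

Answer: ["L2", "L6"]

Derivation:
idom tree: L1←L0 L2←L0 L3←L2 L4←L3 L5←L2 L6←L0
Join-block Dom:
  L2: preds {L0,L4,L5}: {L0} ∩ {L0,L2,L3,L4} ∩ {L0,L2,L5} = {L0}; idom=L0
  L6: preds {L0,L2,L3,L5}: {L0} ∩ {L0,L2} ∩ {L0,L2,L3} ∩ {L0,L2,L5} = {L0}; idom=L0

Frontier:
  L2←L0: walk · to L0
  L2←L4: walk L4→L3→L2 to L0
  L2←L5: walk L5→L2 to L0
  L6←L0: walk · to L0
  L6←L2: walk L2 to L0
  L6←L3: walk L3→L2 to L0
  L6←L5: walk L5→L2 to L0
  L0: DF=∅
  L1: DF=∅
  L2: DF={L2,L6}
  L3: DF={L2,L6}
  L4: DF={L2}
  L5: DF={L2,L6}
  L6: DF=∅

DF(L5) = ["L2", "L6"]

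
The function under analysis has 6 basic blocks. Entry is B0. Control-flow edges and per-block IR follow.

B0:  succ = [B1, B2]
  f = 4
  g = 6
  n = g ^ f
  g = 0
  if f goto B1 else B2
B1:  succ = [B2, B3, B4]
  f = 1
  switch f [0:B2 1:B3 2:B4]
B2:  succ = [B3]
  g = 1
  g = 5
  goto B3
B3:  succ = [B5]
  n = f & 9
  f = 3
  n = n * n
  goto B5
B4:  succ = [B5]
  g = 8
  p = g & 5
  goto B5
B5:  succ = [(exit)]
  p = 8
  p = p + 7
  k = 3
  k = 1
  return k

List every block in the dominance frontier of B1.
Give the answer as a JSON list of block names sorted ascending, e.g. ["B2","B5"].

idom tree: B1←B0 B2←B0 B3←B0 B4←B1 B5←B0
Dom∩ at merges:
  B2: preds {B0,B1}: {B0} ∩ {B0,B1} = {B0}; idom=B0
  B3: preds {B1,B2}: {B0,B1} ∩ {B0,B2} = {B0}; idom=B0
  B5: preds {B3,B4}: {B0,B3} ∩ {B0,B1,B4} = {B0}; idom=B0

DF derivation:
  join B2 pred B0: · stop@B0
  join B2 pred B1: B1 stop@B0
  join B3 pred B1: B1 stop@B0
  join B3 pred B2: B2 stop@B0
  join B5 pred B3: B3 stop@B0
  join B5 pred B4: B4→B1 stop@B0
  B0 → ∅
  B1 → {B2,B3,B5}
  B2 → {B3}
  B3 → {B5}
  B4 → {B5}
  B5 → ∅

DF(B1) = ["B2", "B3", "B5"]

Answer: ["B2", "B3", "B5"]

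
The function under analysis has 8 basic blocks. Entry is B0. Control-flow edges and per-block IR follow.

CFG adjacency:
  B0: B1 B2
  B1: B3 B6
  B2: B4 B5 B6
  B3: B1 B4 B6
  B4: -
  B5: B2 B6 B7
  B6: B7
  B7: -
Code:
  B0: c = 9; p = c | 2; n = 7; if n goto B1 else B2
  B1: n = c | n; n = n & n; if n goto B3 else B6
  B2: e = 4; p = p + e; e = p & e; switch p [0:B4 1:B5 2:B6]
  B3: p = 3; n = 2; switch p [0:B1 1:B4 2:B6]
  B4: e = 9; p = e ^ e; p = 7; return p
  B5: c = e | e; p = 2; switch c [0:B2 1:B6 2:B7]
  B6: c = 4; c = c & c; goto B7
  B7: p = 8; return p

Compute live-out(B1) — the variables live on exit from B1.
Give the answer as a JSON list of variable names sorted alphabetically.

Answer: ["c"]

Derivation:
def/use:
  B0 def {c,n,p} use ∅
  B1 def {n} use {c,n}
  B2 def {e,p} use {p}
  B3 def {n,p} use ∅
  B4 def {e,p} use ∅
  B5 def {c,p} use {e}
  B6 def {c} use ∅
  B7 def {p} use ∅

Backward fixpoint:
  B0 li=∅ lo={c,n,p}
  B1 li={c,n} lo={c}
  B2 li={p} lo={e}
  B3 li={c} lo={c,n}
  B4 li=∅ lo=∅
  B5 li={e} lo={p}
  B6 li=∅ lo=∅
  B7 li=∅ lo=∅

live-out(B1) = ["c"]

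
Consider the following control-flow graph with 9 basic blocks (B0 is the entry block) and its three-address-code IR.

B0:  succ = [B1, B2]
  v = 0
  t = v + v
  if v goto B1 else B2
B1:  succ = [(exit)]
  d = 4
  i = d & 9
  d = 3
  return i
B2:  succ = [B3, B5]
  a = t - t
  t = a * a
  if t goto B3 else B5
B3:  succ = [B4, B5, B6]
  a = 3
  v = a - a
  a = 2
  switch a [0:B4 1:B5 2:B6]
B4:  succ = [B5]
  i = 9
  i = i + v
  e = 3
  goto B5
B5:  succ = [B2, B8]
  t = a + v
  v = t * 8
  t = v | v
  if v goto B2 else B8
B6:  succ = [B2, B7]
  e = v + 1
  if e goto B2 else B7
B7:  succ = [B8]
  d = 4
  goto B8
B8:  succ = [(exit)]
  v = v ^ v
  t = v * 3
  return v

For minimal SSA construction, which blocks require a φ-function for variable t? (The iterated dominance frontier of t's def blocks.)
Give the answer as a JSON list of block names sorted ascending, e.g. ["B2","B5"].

Answer: ["B2", "B8"]

Working:
idom tree: B1←B0 B2←B0 B3←B2 B4←B3 B5←B2 B6←B3 B7←B6 B8←B2
Dom at joins:
  B2: preds {B0,B5,B6}: {B0} ∩ {B0,B2,B5} ∩ {B0,B2,B3,B6} = {B0}; idom=B0
  B5: preds {B2,B3,B4}: {B0,B2} ∩ {B0,B2,B3} ∩ {B0,B2,B3,B4} = {B0,B2}; idom=B2
  B8: preds {B5,B7}: {B0,B2,B5} ∩ {B0,B2,B3,B6,B7} = {B0,B2}; idom=B2

DF walk-up:
  join B2 pred B0: · stop@B0
  join B2 pred B5: B5→B2 stop@B0
  join B2 pred B6: B6→B3→B2 stop@B0
  join B5 pred B2: · stop@B2
  join B5 pred B3: B3 stop@B2
  join B5 pred B4: B4→B3 stop@B2
  join B8 pred B5: B5 stop@B2
  join B8 pred B7: B7→B6→B3 stop@B2
  B0 → ∅
  B1 → ∅
  B2 → {B2}
  B3 → {B2,B5,B8}
  B4 → {B5}
  B5 → {B2,B8}
  B6 → {B2,B8}
  B7 → {B8}
  B8 → ∅

φ for t: defs {B0,B2,B5,B8}
  DF⁺ = {B2,B8}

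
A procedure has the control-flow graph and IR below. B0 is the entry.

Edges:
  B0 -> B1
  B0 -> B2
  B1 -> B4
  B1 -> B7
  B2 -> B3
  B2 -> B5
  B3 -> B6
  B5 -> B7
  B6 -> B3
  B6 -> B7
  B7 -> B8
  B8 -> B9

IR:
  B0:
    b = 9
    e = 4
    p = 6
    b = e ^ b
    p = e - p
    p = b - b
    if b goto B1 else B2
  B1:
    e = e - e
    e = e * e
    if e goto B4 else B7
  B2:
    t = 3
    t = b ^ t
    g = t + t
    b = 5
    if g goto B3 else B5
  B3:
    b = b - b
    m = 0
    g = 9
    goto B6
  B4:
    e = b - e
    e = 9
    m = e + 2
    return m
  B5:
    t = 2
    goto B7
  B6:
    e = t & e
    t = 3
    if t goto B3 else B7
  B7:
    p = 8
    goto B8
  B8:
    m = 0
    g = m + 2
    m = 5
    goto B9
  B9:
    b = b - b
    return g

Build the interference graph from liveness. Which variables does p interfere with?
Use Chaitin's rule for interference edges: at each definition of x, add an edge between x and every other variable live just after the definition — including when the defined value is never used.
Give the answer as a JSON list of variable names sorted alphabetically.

Per-block:
  B0: def={b,e,p} ue=∅
  B1: def={e} ue={e}
  B2: def={b,g,t} ue={b}
  B3: def={b,g,m} ue={b}
  B4: def={e,m} ue={b,e}
  B5: def={t} ue=∅
  B6: def={e,t} ue={e,t}
  B7: def={p} ue=∅
  B8: def={g,m} ue=∅
  B9: def={b} ue={b,g}

Liveness:
  live B0: ∅→{b,e}
  live B1: {b,e}→{b,e}
  live B2: {b,e}→{b,e,t}
  live B3: {b,e,t}→{b,e,t}
  live B4: {b,e}→∅
  live B5: {b}→{b}
  live B6: {b,e,t}→{b,e,t}
  live B7: {b}→{b}
  live B8: {b}→{b,g}
  live B9: {b,g}→∅

Interfere edges:
  b↔{e,g,m,p,t}
  e↔{b,g,m,p,t}
  g↔{b,e,m,t}
  m↔{b,e,g,t}
  p↔{b,e}
  t↔{b,e,g,m}

N(p) = ["b", "e"]

Answer: ["b", "e"]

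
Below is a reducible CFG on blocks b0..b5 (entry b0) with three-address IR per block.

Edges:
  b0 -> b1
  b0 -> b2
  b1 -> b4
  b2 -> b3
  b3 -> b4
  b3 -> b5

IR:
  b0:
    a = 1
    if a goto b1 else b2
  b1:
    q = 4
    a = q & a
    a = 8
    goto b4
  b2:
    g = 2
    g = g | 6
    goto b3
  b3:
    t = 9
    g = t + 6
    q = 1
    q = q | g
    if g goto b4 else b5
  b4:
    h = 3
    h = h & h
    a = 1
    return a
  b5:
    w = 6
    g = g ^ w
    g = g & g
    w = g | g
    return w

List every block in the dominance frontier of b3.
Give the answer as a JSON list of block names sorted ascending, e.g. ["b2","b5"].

idom tree: b1←b0 b2←b0 b3←b2 b4←b0 b5←b3
Dom∩ at merges:
  b4: preds {b1,b3}: {b0,b1} ∩ {b0,b2,b3} = {b0}; idom=b0

Frontier:
  join b4 pred b1: b1 stop@b0
  join b4 pred b3: b3→b2 stop@b0
  DF(b0)=∅
  DF(b1)={b4}
  DF(b2)={b4}
  DF(b3)={b4}
  DF(b4)=∅
  DF(b5)=∅

DF(b3) = ["b4"]

Answer: ["b4"]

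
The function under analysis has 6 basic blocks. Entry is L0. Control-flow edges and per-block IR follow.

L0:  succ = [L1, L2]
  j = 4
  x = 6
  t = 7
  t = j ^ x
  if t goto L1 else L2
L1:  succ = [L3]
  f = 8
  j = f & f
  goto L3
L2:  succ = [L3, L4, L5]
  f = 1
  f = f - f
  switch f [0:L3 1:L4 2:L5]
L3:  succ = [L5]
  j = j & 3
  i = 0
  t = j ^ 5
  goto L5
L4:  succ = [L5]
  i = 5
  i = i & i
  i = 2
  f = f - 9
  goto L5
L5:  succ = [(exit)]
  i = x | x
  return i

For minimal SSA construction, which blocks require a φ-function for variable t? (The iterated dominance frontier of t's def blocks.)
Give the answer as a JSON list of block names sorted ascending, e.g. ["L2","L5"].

idom tree: L1←L0 L2←L0 L3←L0 L4←L2 L5←L0
Join-block Dom:
  L3: preds {L1,L2}: {L0,L1} ∩ {L0,L2} = {L0}; idom=L0
  L5: preds {L2,L3,L4}: {L0,L2} ∩ {L0,L3} ∩ {L0,L2,L4} = {L0}; idom=L0

DF derivation:
  L3←L1: walk L1 to L0
  L3←L2: walk L2 to L0
  L5←L2: walk L2 to L0
  L5←L3: walk L3 to L0
  L5←L4: walk L4→L2 to L0
  L0 → ∅
  L1 → {L3}
  L2 → {L3,L5}
  L3 → {L5}
  L4 → {L5}
  L5 → ∅

φ for t: defs {L0,L3}
  DF⁺ = {L5}

Answer: ["L5"]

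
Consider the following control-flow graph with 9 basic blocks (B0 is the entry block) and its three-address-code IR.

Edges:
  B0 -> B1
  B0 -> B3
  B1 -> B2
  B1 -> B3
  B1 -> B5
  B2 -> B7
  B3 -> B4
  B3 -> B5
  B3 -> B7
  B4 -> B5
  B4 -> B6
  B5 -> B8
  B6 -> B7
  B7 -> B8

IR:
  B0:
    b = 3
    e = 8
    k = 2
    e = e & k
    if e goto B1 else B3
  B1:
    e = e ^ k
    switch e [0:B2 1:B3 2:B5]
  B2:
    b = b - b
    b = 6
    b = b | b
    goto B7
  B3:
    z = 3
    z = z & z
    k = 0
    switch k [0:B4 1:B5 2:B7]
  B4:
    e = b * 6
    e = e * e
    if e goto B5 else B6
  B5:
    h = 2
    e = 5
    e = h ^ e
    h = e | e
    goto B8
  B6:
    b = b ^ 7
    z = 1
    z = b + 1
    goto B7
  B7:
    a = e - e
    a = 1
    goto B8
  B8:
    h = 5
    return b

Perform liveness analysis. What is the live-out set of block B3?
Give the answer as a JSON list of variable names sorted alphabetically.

Per-block:
  B0 def {b,e,k} use ∅
  B1 def {e} use {e,k}
  B2 def {b} use {b}
  B3 def {k,z} use ∅
  B4 def {e} use {b}
  B5 def {e,h} use ∅
  B6 def {b,z} use {b}
  B7 def {a} use {e}
  B8 def {h} use {b}

Liveness:
  live B0: ∅→{b,e,k}
  live B1: {b,e,k}→{b,e}
  live B2: {b,e}→{b,e}
  live B3: {b,e}→{b,e}
  live B4: {b}→{b,e}
  live B5: {b}→{b}
  live B6: {b,e}→{b,e}
  live B7: {b,e}→{b}
  live B8: {b}→∅

live-out(B3) = ["b", "e"]

Answer: ["b", "e"]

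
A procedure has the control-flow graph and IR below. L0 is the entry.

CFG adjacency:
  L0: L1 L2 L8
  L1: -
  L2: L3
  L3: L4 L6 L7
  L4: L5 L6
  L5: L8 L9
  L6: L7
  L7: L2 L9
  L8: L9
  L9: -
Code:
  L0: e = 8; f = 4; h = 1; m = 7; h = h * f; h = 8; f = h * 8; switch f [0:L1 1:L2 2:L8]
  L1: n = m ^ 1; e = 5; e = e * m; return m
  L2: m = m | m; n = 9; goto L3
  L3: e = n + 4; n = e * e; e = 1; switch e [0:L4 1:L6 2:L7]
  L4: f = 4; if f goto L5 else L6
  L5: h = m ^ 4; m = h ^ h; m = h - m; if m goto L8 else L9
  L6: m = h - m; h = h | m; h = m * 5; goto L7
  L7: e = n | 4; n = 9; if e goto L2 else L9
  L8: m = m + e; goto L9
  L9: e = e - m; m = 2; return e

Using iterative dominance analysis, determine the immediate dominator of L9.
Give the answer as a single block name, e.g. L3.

Answer: L0

Derivation:
idom tree: L1←L0 L2←L0 L3←L2 L4←L3 L5←L4 L6←L3 L7←L3 L8←L0 L9←L0
Dom∩ at merges:
  L2: preds {L0,L7}: {L0} ∩ {L0,L2,L3,L7} = {L0}; idom=L0
  L6: preds {L3,L4}: {L0,L2,L3} ∩ {L0,L2,L3,L4} = {L0,L2,L3}; idom=L3
  L7: preds {L3,L6}: {L0,L2,L3} ∩ {L0,L2,L3,L6} = {L0,L2,L3}; idom=L3
  L8: preds {L0,L5}: {L0} ∩ {L0,L2,L3,L4,L5} = {L0}; idom=L0
  L9: preds {L5,L7,L8}: {L0,L2,L3,L4,L5} ∩ {L0,L2,L3,L7} ∩ {L0,L8} = {L0}; idom=L0

idom(L9) = L0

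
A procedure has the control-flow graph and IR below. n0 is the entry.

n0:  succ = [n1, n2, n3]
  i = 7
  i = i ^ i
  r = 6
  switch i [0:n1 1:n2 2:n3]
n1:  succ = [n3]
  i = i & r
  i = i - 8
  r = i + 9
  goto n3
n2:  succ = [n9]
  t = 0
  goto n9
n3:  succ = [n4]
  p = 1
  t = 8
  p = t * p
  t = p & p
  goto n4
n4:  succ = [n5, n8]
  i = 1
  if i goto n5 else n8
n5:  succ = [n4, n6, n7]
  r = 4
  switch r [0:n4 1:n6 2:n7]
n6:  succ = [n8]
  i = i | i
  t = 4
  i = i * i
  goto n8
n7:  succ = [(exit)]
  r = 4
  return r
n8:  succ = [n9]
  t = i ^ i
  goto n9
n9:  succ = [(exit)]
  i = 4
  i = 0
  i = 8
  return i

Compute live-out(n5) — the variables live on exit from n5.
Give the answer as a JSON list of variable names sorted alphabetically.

def/use:
  n0: {i,r} / ∅
  n1: {i,r} / {i,r}
  n2: {t} / ∅
  n3: {p,t} / ∅
  n4: {i} / ∅
  n5: {r} / ∅
  n6: {i,t} / {i}
  n7: {r} / ∅
  n8: {t} / {i}
  n9: {i} / ∅

Liveness:
  n0: in=∅ out={i,r}
  n1: in={i,r} out=∅
  n2: in=∅ out=∅
  n3: in=∅ out=∅
  n4: in=∅ out={i}
  n5: in={i} out={i}
  n6: in={i} out={i}
  n7: in=∅ out=∅
  n8: in={i} out=∅
  n9: in=∅ out=∅

live-out(n5) = ["i"]

Answer: ["i"]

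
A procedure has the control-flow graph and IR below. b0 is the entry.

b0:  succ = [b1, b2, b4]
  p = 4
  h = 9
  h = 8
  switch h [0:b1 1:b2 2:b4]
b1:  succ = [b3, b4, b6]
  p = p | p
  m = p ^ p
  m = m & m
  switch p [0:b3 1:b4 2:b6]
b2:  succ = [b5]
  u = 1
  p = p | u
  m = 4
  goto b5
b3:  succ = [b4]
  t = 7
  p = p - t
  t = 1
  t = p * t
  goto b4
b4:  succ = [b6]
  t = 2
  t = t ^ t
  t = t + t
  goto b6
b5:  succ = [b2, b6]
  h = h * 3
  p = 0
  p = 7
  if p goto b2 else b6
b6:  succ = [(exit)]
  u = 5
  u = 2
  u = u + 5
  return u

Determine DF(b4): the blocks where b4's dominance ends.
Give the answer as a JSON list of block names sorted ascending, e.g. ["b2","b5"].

Answer: ["b6"]

Derivation:
idom tree: b1←b0 b2←b0 b3←b1 b4←b0 b5←b2 b6←b0
Join-block Dom:
  b2: preds {b0,b5}: {b0} ∩ {b0,b2,b5} = {b0}; idom=b0
  b4: preds {b0,b1,b3}: {b0} ∩ {b0,b1} ∩ {b0,b1,b3} = {b0}; idom=b0
  b6: preds {b1,b4,b5}: {b0,b1} ∩ {b0,b4} ∩ {b0,b2,b5} = {b0}; idom=b0

DF walk-up:
  b2←b0: walk · to b0
  b2←b5: walk b5→b2 to b0
  b4←b0: walk · to b0
  b4←b1: walk b1 to b0
  b4←b3: walk b3→b1 to b0
  b6←b1: walk b1 to b0
  b6←b4: walk b4 to b0
  b6←b5: walk b5→b2 to b0
  DF(b0)=∅
  DF(b1)={b4,b6}
  DF(b2)={b2,b6}
  DF(b3)={b4}
  DF(b4)={b6}
  DF(b5)={b2,b6}
  DF(b6)=∅

DF(b4) = ["b6"]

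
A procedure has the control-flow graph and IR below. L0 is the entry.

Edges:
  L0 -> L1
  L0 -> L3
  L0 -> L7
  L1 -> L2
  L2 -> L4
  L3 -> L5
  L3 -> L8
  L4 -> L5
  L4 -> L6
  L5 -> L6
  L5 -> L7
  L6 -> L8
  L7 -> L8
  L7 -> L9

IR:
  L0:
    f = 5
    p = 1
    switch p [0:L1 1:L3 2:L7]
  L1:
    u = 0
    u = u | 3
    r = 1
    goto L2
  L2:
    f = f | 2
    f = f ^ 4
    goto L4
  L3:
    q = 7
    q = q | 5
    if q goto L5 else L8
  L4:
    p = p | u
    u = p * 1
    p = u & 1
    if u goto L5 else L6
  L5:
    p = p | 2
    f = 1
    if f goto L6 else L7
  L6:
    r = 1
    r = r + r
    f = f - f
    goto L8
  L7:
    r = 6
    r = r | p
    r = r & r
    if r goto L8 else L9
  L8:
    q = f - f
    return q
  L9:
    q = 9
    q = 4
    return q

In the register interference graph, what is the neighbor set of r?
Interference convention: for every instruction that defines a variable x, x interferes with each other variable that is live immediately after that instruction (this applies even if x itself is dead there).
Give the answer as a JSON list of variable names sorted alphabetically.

Per-block:
  L0: {f,p} / ∅
  L1: {r,u} / ∅
  L2: {f} / {f}
  L3: {q} / ∅
  L4: {p,u} / {p,u}
  L5: {f,p} / {p}
  L6: {f,r} / {f}
  L7: {r} / {p}
  L8: {q} / {f}
  L9: {q} / ∅

Live sets:
  L0: in=∅ out={f,p}
  L1: in={f,p} out={f,p,u}
  L2: in={f,p,u} out={f,p,u}
  L3: in={f,p} out={f,p}
  L4: in={f,p,u} out={f,p}
  L5: in={p} out={f,p}
  L6: in={f} out={f}
  L7: in={f,p} out={f}
  L8: in={f} out=∅
  L9: in=∅ out=∅

Interfere edges:
  f: {p,q,r,u}
  p: {f,q,r,u}
  q: {f,p}
  r: {f,p,u}
  u: {f,p,r}

N(r) = ["f", "p", "u"]

Answer: ["f", "p", "u"]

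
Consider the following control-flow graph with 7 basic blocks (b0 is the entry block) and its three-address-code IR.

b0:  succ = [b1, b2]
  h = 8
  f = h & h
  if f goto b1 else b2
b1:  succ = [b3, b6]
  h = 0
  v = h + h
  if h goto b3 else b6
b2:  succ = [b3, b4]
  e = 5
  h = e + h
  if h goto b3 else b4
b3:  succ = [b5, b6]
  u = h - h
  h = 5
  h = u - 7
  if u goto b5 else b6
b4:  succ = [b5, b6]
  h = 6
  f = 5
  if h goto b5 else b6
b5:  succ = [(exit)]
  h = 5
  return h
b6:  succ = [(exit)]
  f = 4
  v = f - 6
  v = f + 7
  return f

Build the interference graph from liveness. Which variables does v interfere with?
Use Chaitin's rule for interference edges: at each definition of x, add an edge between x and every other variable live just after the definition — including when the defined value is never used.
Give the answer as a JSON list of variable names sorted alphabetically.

Per-block:
  b0: def={f,h} ue=∅
  b1: def={h,v} ue=∅
  b2: def={e,h} ue={h}
  b3: def={h,u} ue={h}
  b4: def={f,h} ue=∅
  b5: def={h} ue=∅
  b6: def={f,v} ue=∅

Backward fixpoint:
  b0 li=∅ lo={h}
  b1 li=∅ lo={h}
  b2 li={h} lo={h}
  b3 li={h} lo=∅
  b4 li=∅ lo=∅
  b5 li=∅ lo=∅
  b6 li=∅ lo=∅

Conflict graph:
  e↔{h}
  f↔{h,v}
  h↔{e,f,u,v}
  u↔{h}
  v↔{f,h}

N(v) = ["f", "h"]

Answer: ["f", "h"]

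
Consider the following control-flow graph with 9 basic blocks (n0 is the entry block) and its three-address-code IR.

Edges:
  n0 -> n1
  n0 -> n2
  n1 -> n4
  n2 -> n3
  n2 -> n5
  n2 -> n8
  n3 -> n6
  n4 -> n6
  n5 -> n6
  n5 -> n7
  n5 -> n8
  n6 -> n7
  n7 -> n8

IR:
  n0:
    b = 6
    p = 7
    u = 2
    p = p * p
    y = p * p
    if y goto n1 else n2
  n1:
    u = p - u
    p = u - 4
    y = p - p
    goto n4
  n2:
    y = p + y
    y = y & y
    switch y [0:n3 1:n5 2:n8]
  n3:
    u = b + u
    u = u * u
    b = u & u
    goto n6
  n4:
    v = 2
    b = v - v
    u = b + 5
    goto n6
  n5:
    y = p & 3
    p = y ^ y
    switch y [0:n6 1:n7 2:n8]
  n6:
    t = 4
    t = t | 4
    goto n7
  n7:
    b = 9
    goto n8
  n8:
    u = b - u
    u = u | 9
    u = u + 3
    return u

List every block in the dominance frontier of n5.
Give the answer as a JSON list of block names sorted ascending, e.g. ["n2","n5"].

idom tree: n1←n0 n2←n0 n3←n2 n4←n1 n5←n2 n6←n0 n7←n0 n8←n0
Dom∩ at merges:
  n6: preds {n3,n4,n5}: {n0,n2,n3} ∩ {n0,n1,n4} ∩ {n0,n2,n5} = {n0}; idom=n0
  n7: preds {n5,n6}: {n0,n2,n5} ∩ {n0,n6} = {n0}; idom=n0
  n8: preds {n2,n5,n7}: {n0,n2} ∩ {n0,n2,n5} ∩ {n0,n7} = {n0}; idom=n0

DF derivation:
  join n6 pred n3: n3→n2 stop@n0
  join n6 pred n4: n4→n1 stop@n0
  join n6 pred n5: n5→n2 stop@n0
  join n7 pred n5: n5→n2 stop@n0
  join n7 pred n6: n6 stop@n0
  join n8 pred n2: n2 stop@n0
  join n8 pred n5: n5→n2 stop@n0
  join n8 pred n7: n7 stop@n0
  DF(n0)=∅
  DF(n1)={n6}
  DF(n2)={n6,n7,n8}
  DF(n3)={n6}
  DF(n4)={n6}
  DF(n5)={n6,n7,n8}
  DF(n6)={n7}
  DF(n7)={n8}
  DF(n8)=∅

DF(n5) = ["n6", "n7", "n8"]

Answer: ["n6", "n7", "n8"]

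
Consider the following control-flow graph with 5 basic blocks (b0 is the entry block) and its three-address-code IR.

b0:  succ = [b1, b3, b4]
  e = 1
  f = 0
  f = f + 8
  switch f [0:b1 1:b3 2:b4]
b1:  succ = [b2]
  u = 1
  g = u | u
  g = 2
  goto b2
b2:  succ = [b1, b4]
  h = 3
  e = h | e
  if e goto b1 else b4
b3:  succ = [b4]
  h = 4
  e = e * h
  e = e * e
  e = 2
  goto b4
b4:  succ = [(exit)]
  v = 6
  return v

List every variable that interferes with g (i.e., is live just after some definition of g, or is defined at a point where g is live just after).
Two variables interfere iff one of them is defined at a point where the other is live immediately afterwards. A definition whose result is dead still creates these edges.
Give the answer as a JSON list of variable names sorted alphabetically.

Block summaries:
  b0 def {e,f} use ∅
  b1 def {g,u} use ∅
  b2 def {e,h} use {e}
  b3 def {e,h} use {e}
  b4 def {v} use ∅

Live sets:
  b0: in=∅ out={e}
  b1: in={e} out={e}
  b2: in={e} out={e}
  b3: in={e} out=∅
  b4: in=∅ out=∅

Interference:
  e: {f,g,h,u}
  f: {e}
  g: {e}
  h: {e}
  u: {e}
  v: ∅

N(g) = ["e"]

Answer: ["e"]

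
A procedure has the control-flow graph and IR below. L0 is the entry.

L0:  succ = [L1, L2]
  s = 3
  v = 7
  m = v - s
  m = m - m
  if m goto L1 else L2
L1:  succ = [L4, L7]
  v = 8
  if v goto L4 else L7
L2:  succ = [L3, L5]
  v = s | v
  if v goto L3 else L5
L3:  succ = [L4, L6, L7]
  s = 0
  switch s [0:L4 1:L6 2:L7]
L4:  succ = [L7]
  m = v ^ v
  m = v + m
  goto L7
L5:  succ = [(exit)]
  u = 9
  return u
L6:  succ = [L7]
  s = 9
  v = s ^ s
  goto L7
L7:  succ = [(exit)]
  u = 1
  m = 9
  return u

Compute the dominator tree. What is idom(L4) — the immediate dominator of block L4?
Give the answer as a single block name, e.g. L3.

Answer: L0

Working:
idom tree: L1←L0 L2←L0 L3←L2 L4←L0 L5←L2 L6←L3 L7←L0
Dom at joins:
  L4: preds {L1,L3}: {L0,L1} ∩ {L0,L2,L3} = {L0}; idom=L0
  L7: preds {L1,L3,L4,L6}: {L0,L1} ∩ {L0,L2,L3} ∩ {L0,L4} ∩ {L0,L2,L3,L6} = {L0}; idom=L0

idom(L4) = L0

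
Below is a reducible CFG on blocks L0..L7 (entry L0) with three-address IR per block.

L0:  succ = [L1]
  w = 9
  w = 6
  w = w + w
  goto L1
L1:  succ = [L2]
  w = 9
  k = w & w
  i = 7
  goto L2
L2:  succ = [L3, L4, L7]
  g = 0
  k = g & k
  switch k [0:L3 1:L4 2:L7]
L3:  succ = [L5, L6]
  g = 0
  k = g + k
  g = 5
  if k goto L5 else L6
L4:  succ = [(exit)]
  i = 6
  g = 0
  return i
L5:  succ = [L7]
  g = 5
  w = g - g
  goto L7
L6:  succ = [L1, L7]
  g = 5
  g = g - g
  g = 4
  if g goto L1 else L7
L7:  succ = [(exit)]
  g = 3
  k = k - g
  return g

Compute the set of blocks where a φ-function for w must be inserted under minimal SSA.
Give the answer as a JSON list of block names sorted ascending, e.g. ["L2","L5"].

Answer: ["L1", "L7"]

Working:
idom tree: L1←L0 L2←L1 L3←L2 L4←L2 L5←L3 L6←L3 L7←L2
Join-block Dom:
  L1: preds {L0,L6}: {L0} ∩ {L0,L1,L2,L3,L6} = {L0}; idom=L0
  L7: preds {L2,L5,L6}: {L0,L1,L2} ∩ {L0,L1,L2,L3,L5} ∩ {L0,L1,L2,L3,L6} = {L0,L1,L2}; idom=L2

Frontier:
  L1←L0: walk · to L0
  L1←L6: walk L6→L3→L2→L1 to L0
  L7←L2: walk · to L2
  L7←L5: walk L5→L3 to L2
  L7←L6: walk L6→L3 to L2
  L0 → ∅
  L1 → {L1}
  L2 → {L1}
  L3 → {L1,L7}
  L4 → ∅
  L5 → {L7}
  L6 → {L1,L7}
  L7 → ∅

φ for w: defs {L0,L1,L5}
  DF⁺ = {L1,L7}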